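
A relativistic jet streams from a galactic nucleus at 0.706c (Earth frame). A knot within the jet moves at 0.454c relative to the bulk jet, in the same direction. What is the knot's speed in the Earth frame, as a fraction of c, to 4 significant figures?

Relativistic velocity addition: u = (u' + v)/(1 + u'v/c²)
= (0.454 + 0.706)/(1 + 0.454×0.706) = 1.160/1.32052 = 0.8784

u ≈ 0.8784c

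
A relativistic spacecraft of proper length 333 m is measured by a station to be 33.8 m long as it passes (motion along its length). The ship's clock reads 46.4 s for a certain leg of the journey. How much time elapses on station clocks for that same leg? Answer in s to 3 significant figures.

Length contraction ⇒ γ = L₀/L = 333/33.8 = 9.8521
Time dilation: Δt = γτ₀ = 9.8521 × 46.4 s = 457 s

Δt ≈ 457 s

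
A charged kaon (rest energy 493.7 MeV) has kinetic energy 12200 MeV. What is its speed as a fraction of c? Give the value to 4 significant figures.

γ = 1 + K/(m₀c²) = 1 + 12200/493.7 = 25.7114
β = √(1 − 1/γ²) = 0.9992

β ≈ 0.9992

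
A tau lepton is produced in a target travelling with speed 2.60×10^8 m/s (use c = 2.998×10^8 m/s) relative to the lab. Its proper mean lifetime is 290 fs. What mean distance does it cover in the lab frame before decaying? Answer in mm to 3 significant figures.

β = v/c = 2.60×10^8 / 2.998×10^8 = 0.86724
γ = 1/√(1 − 0.86724²) = 2.0085
Dilated lifetime: Δt = γτ₀ = 2.0085 × 290 fs = 582.47 fs
d = vΔt = 0.86724c × 582.47 fs = 2.6000×10^8 m/s × 5.8247×10^-13 s = 0.151 mm

d ≈ 0.151 mm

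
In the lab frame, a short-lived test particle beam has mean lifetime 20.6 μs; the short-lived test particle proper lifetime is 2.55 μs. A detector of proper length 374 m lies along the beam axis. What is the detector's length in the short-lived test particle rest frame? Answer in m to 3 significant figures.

Time dilation ⇒ γ = Δt/τ₀ = 20.6/2.55 = 8.0784
Length contraction: L = L₀/γ = 374/8.0784 = 46.3 m

L ≈ 46.3 m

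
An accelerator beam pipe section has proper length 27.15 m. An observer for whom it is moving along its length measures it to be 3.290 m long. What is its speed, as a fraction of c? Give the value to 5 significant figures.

β ≈ 0.99263

γ = L₀/L = 27.15/3.290 = 8.252280
β = √(1 − 1/γ²) = 0.99263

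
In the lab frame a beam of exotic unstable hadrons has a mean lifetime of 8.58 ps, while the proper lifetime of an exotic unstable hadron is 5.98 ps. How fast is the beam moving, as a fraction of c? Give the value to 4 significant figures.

γ = Δt/τ₀ = 8.58/5.98 = 1.43478
β = √(1 − 1/γ²) = √(1 − 1/1.43478²) = 0.7171

β ≈ 0.7171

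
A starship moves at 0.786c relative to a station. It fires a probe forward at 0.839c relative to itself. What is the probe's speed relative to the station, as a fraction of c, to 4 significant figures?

Relativistic velocity addition: u = (u' + v)/(1 + u'v/c²)
= (0.839 + 0.786)/(1 + 0.839×0.786) = 1.625/1.65945 = 0.9792

u ≈ 0.9792c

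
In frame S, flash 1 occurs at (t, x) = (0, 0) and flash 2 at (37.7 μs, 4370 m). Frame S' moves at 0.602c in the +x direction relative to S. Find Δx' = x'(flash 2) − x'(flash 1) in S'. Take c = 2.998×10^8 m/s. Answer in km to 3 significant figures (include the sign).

γ = 1/√(1 − 0.602²) = 1.2524
Δx' = γ(Δx − vΔt) = 1.2524 × (4370 m − 0.602×(2.998×10^8 m/s)×37.7×10^-6 s)
= 1.2524 × (-2434.1 m) = -3.05 km

Δx' ≈ -3.05 km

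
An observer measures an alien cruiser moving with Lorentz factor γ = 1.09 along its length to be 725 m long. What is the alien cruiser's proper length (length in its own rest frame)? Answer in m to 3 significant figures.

L₀ ≈ 790 m

γ = 1.09 (given)
L₀ = γL = 1.09 × 725 = 790 m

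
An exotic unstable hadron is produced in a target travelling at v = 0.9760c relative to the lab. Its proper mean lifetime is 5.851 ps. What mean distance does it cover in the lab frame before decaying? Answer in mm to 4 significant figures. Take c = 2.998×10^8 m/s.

γ = 1/√(1 − 0.9760²) = 4.59199
Dilated lifetime: Δt = γτ₀ = 4.59199 × 5.851 ps = 26.8677 ps
d = vΔt = 0.9760c × 26.8677 ps = 2.92605×10^8 m/s × 2.68677×10^-11 s = 7.862 mm

d ≈ 7.862 mm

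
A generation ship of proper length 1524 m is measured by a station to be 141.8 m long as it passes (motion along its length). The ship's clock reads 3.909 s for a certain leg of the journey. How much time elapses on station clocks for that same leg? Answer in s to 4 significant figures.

Δt ≈ 42.01 s

Length contraction ⇒ γ = L₀/L = 1524/141.8 = 10.7475
Time dilation: Δt = γτ₀ = 10.7475 × 3.909 s = 42.01 s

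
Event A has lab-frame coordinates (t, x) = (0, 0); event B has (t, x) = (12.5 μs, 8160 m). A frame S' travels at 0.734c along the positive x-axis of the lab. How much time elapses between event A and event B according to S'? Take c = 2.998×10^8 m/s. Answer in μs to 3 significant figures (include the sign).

γ = 1/√(1 − 0.734²) = 1.4724
Δt' = γ(Δt − vΔx/c²) = 1.4724 × (12.5 μs − 0.734×8160 m / (2.998×10^8 m/s))
= 1.4724 × (-7.4781 μs) = -11.0 μs

Δt' ≈ -11.0 μs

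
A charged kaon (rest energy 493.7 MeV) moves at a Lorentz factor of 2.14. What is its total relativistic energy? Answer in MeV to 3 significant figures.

E ≈ 1060 MeV

γ = 2.14 (given)
E = γm₀c² = 2.14 × 493.7 MeV = 1060 MeV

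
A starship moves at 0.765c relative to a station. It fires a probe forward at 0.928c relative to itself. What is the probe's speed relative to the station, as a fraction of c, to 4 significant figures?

u ≈ 0.9901c

Relativistic velocity addition: u = (u' + v)/(1 + u'v/c²)
= (0.928 + 0.765)/(1 + 0.928×0.765) = 1.693/1.70992 = 0.9901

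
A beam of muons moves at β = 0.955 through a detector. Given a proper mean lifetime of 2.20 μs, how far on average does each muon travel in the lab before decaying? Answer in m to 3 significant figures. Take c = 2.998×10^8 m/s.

γ = 1/√(1 − 0.955²) = 3.3715
Dilated lifetime: Δt = γτ₀ = 3.3715 × 2.20 μs = 7.4173 μs
d = vΔt = 0.955c × 7.4173 μs = 2.8631×10^8 m/s × 7.4173×10^-6 s = 2120 m

d ≈ 2120 m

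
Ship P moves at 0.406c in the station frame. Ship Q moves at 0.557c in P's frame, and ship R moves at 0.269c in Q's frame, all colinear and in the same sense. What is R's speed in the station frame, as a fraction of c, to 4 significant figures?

u ≈ 0.8705c

Compose boost 2: (0.557 + 0.406)/(1 + 0.557×0.406) = 0.9630/1.22614 = 0.785390
Compose boost 3: (0.269 + 0.785390)/(1 + 0.269×0.785390) = 1.05439/1.21127 = 0.8705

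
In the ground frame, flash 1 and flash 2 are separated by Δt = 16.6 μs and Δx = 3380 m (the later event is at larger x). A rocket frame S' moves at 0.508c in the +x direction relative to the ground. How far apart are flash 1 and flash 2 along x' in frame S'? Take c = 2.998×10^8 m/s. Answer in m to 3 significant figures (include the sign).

Δx' ≈ 989 m

γ = 1/√(1 − 0.508²) = 1.1610
Δx' = γ(Δx − vΔt) = 1.1610 × (3380 m − 0.508×(2.998×10^8 m/s)×16.6×10^-6 s)
= 1.1610 × (851.85 m) = 989 m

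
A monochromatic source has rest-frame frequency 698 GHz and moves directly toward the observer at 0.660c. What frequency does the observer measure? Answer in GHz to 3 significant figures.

f_obs ≈ 1540 GHz

Relativistic Doppler: f_obs = f_src √((1+β)/(1−β))
= 698 × √(1.6600/0.34000) = 698 × 2.2096 = 1540 GHz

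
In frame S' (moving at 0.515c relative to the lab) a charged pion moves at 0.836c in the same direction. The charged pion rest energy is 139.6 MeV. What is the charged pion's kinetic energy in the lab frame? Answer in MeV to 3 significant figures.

u_lab = (0.836 + 0.515)/(1 + 0.836×0.515) = 0.944399
γ = 1/√(1 − 0.944399²) = 3.0413
K = (γ − 1)m₀c² = (3.0413 − 1) × 139.6 = 2.0413 × 139.6 = 285 MeV

K ≈ 285 MeV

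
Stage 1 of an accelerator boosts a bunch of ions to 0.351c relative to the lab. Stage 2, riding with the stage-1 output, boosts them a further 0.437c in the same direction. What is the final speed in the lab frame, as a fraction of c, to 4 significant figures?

Compose boost 2: (0.437 + 0.351)/(1 + 0.437×0.351) = 0.7880/1.15339 = 0.6832

u ≈ 0.6832c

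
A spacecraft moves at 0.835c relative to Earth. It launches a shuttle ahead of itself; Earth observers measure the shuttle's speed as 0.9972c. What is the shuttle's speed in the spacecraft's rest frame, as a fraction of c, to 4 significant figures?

Inverse velocity addition: u' = (u − v)/(1 − uv/c²)
= (0.9972 − 0.835)/(1 − 0.9972×0.835) = 0.1622/0.167338 = 0.9693

u' ≈ 0.9693c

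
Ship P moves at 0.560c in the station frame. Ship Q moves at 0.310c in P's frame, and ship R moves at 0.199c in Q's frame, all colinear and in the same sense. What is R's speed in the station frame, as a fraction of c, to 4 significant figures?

u ≈ 0.8194c

Compose boost 2: (0.310 + 0.560)/(1 + 0.310×0.560) = 0.8700/1.17360 = 0.741309
Compose boost 3: (0.199 + 0.741309)/(1 + 0.199×0.741309) = 0.940309/1.14752 = 0.8194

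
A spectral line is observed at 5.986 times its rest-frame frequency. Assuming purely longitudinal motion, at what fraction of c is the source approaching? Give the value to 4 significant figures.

f_obs/f_src = √((1+β)/(1−β)) = 5.986  ⇒  (1+β)/(1−β) = 35.8322
β = |1 − D²|/(1 + D²) = |1 − 35.8322|/(1 + 35.8322) = 0.9457

β ≈ 0.9457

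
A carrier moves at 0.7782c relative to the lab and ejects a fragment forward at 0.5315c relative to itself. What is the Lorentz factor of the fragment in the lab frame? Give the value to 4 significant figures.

γ ≈ 2.657

u_lab = (0.5315 + 0.7782)/(1 + 0.5315×0.7782) = 1.3097/1.413613 = 0.9264910
γ = 1/√(1 − 0.9264910²) = 2.657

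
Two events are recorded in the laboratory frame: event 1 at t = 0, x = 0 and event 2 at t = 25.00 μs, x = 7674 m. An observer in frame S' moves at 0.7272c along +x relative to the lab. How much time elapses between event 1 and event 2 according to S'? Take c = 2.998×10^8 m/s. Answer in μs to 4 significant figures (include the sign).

γ = 1/√(1 − 0.7272²) = 1.45682
Δt' = γ(Δt − vΔx/c²) = 1.45682 × (25.00 μs − 0.7272×7674 m / (2.998×10^8 m/s))
= 1.45682 × (6.38581 μs) = 9.303 μs

Δt' ≈ 9.303 μs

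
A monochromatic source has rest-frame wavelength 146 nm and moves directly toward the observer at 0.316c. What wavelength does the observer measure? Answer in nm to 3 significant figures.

Relativistic Doppler: λ_obs = λ_src √((1−β)/(1+β))
= 146 × √(0.68400/1.3160) = 146 × 0.72094 = 105 nm

λ_obs ≈ 105 nm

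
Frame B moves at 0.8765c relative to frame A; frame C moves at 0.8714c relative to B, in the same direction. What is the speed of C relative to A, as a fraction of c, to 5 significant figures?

u ≈ 0.99100c

Compose boost 2: (0.8714 + 0.8765)/(1 + 0.8714×0.8765) = 1.7479/1.763782 = 0.99100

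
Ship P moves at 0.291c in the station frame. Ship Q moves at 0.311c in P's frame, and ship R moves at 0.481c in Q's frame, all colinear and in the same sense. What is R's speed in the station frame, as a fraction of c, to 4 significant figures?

Compose boost 2: (0.311 + 0.291)/(1 + 0.311×0.291) = 0.6020/1.09050 = 0.552040
Compose boost 3: (0.481 + 0.552040)/(1 + 0.481×0.552040) = 1.03304/1.26553 = 0.8163

u ≈ 0.8163c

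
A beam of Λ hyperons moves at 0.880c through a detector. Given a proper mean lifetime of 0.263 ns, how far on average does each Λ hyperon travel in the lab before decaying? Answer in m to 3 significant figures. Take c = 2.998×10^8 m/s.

d ≈ 0.146 m

γ = 1/√(1 − 0.880²) = 2.1054
Dilated lifetime: Δt = γτ₀ = 2.1054 × 0.263 ns = 0.55371 ns
d = vΔt = 0.880c × 0.55371 ns = 2.6382×10^8 m/s × 5.5371×10^-10 s = 0.146 m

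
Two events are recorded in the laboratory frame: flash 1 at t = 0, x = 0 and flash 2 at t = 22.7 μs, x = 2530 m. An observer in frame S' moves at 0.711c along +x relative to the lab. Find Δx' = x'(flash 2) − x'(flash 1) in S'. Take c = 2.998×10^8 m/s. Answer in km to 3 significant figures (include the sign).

Δx' ≈ -3.28 km

γ = 1/√(1 − 0.711²) = 1.4221
Δx' = γ(Δx − vΔt) = 1.4221 × (2530 m − 0.711×(2.998×10^8 m/s)×22.7×10^-6 s)
= 1.4221 × (-2308.7 m) = -3.28 km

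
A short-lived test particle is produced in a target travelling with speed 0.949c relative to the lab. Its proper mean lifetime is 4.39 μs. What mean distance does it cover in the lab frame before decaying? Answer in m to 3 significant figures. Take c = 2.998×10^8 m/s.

d ≈ 3960 m

γ = 1/√(1 − 0.949²) = 3.1718
Dilated lifetime: Δt = γτ₀ = 3.1718 × 4.39 μs = 13.924 μs
d = vΔt = 0.949c × 13.924 μs = 2.8451×10^8 m/s × 1.3924×10^-5 s = 3960 m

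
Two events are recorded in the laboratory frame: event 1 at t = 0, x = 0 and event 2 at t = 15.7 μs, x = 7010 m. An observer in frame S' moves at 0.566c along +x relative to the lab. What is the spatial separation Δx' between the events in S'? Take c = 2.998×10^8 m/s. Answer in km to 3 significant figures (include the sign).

Δx' ≈ 5.27 km

γ = 1/√(1 − 0.566²) = 1.2130
Δx' = γ(Δx − vΔt) = 1.2130 × (7010 m − 0.566×(2.998×10^8 m/s)×15.7×10^-6 s)
= 1.2130 × (4345.9 m) = 5.27 km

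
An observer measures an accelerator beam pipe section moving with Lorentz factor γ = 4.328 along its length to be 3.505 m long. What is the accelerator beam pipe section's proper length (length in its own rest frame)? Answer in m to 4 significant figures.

L₀ ≈ 15.17 m

γ = 4.328 (given)
L₀ = γL = 4.328 × 3.505 = 15.17 m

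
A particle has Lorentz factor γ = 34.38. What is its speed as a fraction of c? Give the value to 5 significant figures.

β ≈ 0.99958

β = √(1 − 1/γ²) = √(1 − 1/34.38²) = √(0.9991540) = 0.99958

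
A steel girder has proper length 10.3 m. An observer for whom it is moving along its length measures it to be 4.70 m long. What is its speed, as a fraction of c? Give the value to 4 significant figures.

β ≈ 0.8898

γ = L₀/L = 10.3/4.70 = 2.19149
β = √(1 − 1/γ²) = 0.8898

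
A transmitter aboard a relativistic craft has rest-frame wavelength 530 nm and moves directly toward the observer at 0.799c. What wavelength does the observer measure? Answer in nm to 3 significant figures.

λ_obs ≈ 177 nm

Relativistic Doppler: λ_obs = λ_src √((1−β)/(1+β))
= 530 × √(0.20100/1.7990) = 530 × 0.33426 = 177 nm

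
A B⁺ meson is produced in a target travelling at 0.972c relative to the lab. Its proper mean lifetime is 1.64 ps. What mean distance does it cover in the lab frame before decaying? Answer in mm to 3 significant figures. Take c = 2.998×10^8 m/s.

γ = 1/√(1 − 0.972²) = 4.2557
Dilated lifetime: Δt = γτ₀ = 4.2557 × 1.64 ps = 6.9793 ps
d = vΔt = 0.972c × 6.9793 ps = 2.9141×10^8 m/s × 6.9793×10^-12 s = 2.03 mm

d ≈ 2.03 mm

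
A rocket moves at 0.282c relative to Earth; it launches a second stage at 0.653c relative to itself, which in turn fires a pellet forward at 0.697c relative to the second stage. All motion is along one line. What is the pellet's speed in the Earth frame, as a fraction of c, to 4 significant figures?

u ≈ 0.9589c

Compose boost 2: (0.653 + 0.282)/(1 + 0.653×0.282) = 0.9350/1.18415 = 0.789599
Compose boost 3: (0.697 + 0.789599)/(1 + 0.697×0.789599) = 1.48660/1.55035 = 0.9589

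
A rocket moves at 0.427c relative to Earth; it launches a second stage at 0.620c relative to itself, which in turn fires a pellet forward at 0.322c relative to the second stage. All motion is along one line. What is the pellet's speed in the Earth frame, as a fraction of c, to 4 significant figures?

Compose boost 2: (0.620 + 0.427)/(1 + 0.620×0.427) = 1.047/1.26474 = 0.827838
Compose boost 3: (0.322 + 0.827838)/(1 + 0.322×0.827838) = 1.14984/1.26656 = 0.9078

u ≈ 0.9078c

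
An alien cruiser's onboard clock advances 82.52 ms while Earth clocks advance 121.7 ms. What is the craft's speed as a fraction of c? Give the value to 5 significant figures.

β ≈ 0.73501

γ = Δt/τ₀ = 121.7/82.52 = 1.474794
β = √(1 − 1/γ²) = √(1 − 1/1.474794²) = 0.73501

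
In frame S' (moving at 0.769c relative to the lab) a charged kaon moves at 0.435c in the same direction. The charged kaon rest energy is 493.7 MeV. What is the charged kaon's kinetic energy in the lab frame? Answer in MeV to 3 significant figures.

u_lab = (0.435 + 0.769)/(1 + 0.435×0.769) = 0.902200
γ = 1/√(1 − 0.902200²) = 2.3185
K = (γ − 1)m₀c² = (2.3185 − 1) × 493.7 = 1.3185 × 493.7 = 651 MeV

K ≈ 651 MeV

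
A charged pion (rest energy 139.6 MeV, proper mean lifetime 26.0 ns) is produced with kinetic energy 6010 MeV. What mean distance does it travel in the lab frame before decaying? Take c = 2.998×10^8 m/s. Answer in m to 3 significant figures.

γ = 1 + K/(m₀c²) = 1 + 6010/139.6 = 44.052
β = √(1 − 1/γ²) = 0.99974
Dilated lifetime: γτ₀ = 44.052 × 26.0 ns = 1145.3 ns
d = βc·γτ₀ = 0.99974 × (2.998×10^8 m/s) × 1.1453×10^-6 s = 343 m

d ≈ 343 m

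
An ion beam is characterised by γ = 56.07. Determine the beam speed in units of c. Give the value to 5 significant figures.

β = √(1 − 1/γ²) = √(1 − 1/56.07²) = √(0.9996819) = 0.99984

β ≈ 0.99984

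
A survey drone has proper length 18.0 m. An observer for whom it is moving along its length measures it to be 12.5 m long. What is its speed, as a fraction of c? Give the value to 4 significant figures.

β ≈ 0.7195

γ = L₀/L = 18.0/12.5 = 1.44000
β = √(1 − 1/γ²) = 0.7195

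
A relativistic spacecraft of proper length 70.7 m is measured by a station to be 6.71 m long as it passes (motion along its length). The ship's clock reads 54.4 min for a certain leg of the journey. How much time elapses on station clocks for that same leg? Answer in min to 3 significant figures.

Length contraction ⇒ γ = L₀/L = 70.7/6.71 = 10.537
Time dilation: Δt = γτ₀ = 10.537 × 54.4 min = 573 min

Δt ≈ 573 min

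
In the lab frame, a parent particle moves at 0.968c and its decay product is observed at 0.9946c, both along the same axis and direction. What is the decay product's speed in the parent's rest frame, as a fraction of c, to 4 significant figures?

u' ≈ 0.7145c

Inverse velocity addition: u' = (u − v)/(1 − uv/c²)
= (0.9946 − 0.968)/(1 − 0.9946×0.968) = 0.02660/0.0372272 = 0.7145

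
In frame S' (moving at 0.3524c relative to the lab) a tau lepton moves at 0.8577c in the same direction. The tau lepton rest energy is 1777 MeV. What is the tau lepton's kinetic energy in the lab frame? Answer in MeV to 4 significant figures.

K ≈ 3032 MeV

u_lab = (0.8577 + 0.3524)/(1 + 0.8577×0.3524) = 0.9292354
γ = 1/√(1 − 0.9292354²) = 2.70645
K = (γ − 1)m₀c² = (2.70645 − 1) × 1777 = 1.70645 × 1777 = 3032 MeV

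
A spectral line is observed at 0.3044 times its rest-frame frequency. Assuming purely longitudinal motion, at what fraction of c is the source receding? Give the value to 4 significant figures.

f_obs/f_src = √((1−β)/(1+β)) = 0.3044  ⇒  (1−β)/(1+β) = 0.0926594
β = |1 − D²|/(1 + D²) = |1 − 0.0926594|/(1 + 0.0926594) = 0.8304

β ≈ 0.8304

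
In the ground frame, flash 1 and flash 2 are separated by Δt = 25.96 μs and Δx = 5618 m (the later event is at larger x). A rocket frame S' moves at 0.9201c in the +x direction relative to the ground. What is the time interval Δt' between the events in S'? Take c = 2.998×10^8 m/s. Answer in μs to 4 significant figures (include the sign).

Δt' ≈ 22.26 μs

γ = 1/√(1 − 0.9201²) = 2.55308
Δt' = γ(Δt − vΔx/c²) = 2.55308 × (25.96 μs − 0.9201×5618 m / (2.998×10^8 m/s))
= 2.55308 × (8.71810 μs) = 22.26 μs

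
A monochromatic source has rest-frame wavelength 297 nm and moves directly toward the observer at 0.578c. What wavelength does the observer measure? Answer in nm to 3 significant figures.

Relativistic Doppler: λ_obs = λ_src √((1−β)/(1+β))
= 297 × √(0.42200/1.5780) = 297 × 0.51713 = 154 nm

λ_obs ≈ 154 nm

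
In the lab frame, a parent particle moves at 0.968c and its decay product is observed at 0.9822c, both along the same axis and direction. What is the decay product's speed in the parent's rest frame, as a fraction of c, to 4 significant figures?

u' ≈ 0.2884c

Inverse velocity addition: u' = (u − v)/(1 − uv/c²)
= (0.9822 − 0.968)/(1 − 0.9822×0.968) = 0.01420/0.0492304 = 0.2884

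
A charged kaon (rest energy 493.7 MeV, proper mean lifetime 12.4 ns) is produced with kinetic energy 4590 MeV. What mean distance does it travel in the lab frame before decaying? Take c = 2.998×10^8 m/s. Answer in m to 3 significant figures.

γ = 1 + K/(m₀c²) = 1 + 4590/493.7 = 10.297
β = √(1 − 1/γ²) = 0.99527
Dilated lifetime: γτ₀ = 10.297 × 12.4 ns = 127.68 ns
d = βc·γτ₀ = 0.99527 × (2.998×10^8 m/s) × 1.2768×10^-7 s = 38.1 m

d ≈ 38.1 m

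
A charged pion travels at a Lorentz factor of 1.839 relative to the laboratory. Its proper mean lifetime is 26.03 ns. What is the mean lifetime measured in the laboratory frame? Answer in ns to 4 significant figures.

γ = 1.839 (given)
Time dilation: Δt = γτ₀ = 1.839 × 26.03 ns = 47.87 ns

Δt ≈ 47.87 ns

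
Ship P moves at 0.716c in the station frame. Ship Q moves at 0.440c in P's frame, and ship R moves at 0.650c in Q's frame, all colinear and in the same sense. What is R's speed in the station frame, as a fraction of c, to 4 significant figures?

u ≈ 0.9731c

Compose boost 2: (0.440 + 0.716)/(1 + 0.440×0.716) = 1.156/1.31504 = 0.879061
Compose boost 3: (0.650 + 0.879061)/(1 + 0.650×0.879061) = 1.52906/1.57139 = 0.9731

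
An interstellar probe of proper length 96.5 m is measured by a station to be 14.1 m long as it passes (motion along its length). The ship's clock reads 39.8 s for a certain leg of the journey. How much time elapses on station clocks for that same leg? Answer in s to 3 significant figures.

Δt ≈ 272 s

Length contraction ⇒ γ = L₀/L = 96.5/14.1 = 6.8440
Time dilation: Δt = γτ₀ = 6.8440 × 39.8 s = 272 s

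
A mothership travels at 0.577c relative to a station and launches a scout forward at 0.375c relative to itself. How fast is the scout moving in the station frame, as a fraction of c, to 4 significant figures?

Compose boost 2: (0.375 + 0.577)/(1 + 0.375×0.577) = 0.9520/1.21637 = 0.7827

u ≈ 0.7827c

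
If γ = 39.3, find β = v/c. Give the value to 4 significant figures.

β ≈ 0.9997

β = √(1 − 1/γ²) = √(1 − 1/39.3²) = √(0.999353) = 0.9997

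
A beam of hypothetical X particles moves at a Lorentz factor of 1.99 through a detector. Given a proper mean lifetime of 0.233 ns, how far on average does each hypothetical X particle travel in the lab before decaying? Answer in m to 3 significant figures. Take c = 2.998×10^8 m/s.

β = √(1 − 1/γ²) = √(1 − 1/1.99²) = 0.86457
Dilated lifetime: Δt = γτ₀ = 1.99 × 0.233 ns = 0.46367 ns
d = vΔt = 0.86457c × 0.46367 ns = 2.5920×10^8 m/s × 4.6367×10^-10 s = 0.120 m

d ≈ 0.120 m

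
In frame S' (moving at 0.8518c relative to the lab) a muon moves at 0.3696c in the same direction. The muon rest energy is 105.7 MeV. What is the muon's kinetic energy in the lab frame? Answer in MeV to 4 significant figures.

K ≈ 179.8 MeV

u_lab = (0.3696 + 0.8518)/(1 + 0.3696×0.8518) = 0.9289447
γ = 1/√(1 − 0.9289447²) = 2.70111
K = (γ − 1)m₀c² = (2.70111 − 1) × 105.7 = 1.70111 × 105.7 = 179.8 MeV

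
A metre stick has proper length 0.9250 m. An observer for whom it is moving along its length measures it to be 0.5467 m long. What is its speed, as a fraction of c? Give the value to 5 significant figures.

β ≈ 0.80665

γ = L₀/L = 0.9250/0.5467 = 1.691970
β = √(1 − 1/γ²) = 0.80665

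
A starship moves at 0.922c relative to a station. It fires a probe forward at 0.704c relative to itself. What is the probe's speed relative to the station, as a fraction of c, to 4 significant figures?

u ≈ 0.9860c

Relativistic velocity addition: u = (u' + v)/(1 + u'v/c²)
= (0.704 + 0.922)/(1 + 0.704×0.922) = 1.626/1.64909 = 0.9860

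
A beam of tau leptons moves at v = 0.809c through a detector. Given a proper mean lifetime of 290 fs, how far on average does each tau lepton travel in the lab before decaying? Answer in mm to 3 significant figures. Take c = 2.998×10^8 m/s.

d ≈ 0.120 mm

γ = 1/√(1 − 0.809²) = 1.7012
Dilated lifetime: Δt = γτ₀ = 1.7012 × 290 fs = 493.36 fs
d = vΔt = 0.809c × 493.36 fs = 2.4254×10^8 m/s × 4.9336×10^-13 s = 0.120 mm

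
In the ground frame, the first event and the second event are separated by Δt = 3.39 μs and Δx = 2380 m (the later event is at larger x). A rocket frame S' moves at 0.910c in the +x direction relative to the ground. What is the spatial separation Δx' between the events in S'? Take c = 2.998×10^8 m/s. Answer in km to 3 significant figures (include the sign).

Δx' ≈ 3.51 km

γ = 1/√(1 − 0.910²) = 2.4119
Δx' = γ(Δx − vΔt) = 2.4119 × (2380 m − 0.910×(2.998×10^8 m/s)×3.39×10^-6 s)
= 2.4119 × (1455.1 m) = 3.51 km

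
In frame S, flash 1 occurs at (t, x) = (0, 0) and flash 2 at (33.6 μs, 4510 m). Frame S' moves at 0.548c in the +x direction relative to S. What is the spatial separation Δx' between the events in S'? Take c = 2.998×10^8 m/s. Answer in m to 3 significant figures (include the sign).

Δx' ≈ -1210 m

γ = 1/√(1 − 0.548²) = 1.1955
Δx' = γ(Δx − vΔt) = 1.1955 × (4510 m − 0.548×(2.998×10^8 m/s)×33.6×10^-6 s)
= 1.1955 × (-1010.2 m) = -1210 m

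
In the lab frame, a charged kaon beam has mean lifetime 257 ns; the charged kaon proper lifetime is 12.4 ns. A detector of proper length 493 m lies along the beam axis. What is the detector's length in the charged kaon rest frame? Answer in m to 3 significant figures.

L ≈ 23.8 m

Time dilation ⇒ γ = Δt/τ₀ = 257/12.4 = 20.726
Length contraction: L = L₀/γ = 493/20.726 = 23.8 m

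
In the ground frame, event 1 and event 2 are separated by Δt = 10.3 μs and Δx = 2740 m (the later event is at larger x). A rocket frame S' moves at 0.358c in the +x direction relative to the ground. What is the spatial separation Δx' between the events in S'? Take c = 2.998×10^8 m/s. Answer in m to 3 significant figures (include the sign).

γ = 1/√(1 − 0.358²) = 1.0710
Δx' = γ(Δx − vΔt) = 1.0710 × (2740 m − 0.358×(2.998×10^8 m/s)×10.3×10^-6 s)
= 1.0710 × (1634.5 m) = 1750 m

Δx' ≈ 1750 m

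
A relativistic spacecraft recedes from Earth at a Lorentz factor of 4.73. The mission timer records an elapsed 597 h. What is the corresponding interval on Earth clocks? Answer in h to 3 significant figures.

Δt ≈ 2820 h

γ = 4.73 (given)
Time dilation: Δt = γτ₀ = 4.73 × 597 h = 2820 h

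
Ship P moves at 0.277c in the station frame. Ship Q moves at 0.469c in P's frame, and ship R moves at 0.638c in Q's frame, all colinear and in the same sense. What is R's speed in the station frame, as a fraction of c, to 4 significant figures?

Compose boost 2: (0.469 + 0.277)/(1 + 0.469×0.277) = 0.7460/1.12991 = 0.660228
Compose boost 3: (0.638 + 0.660228)/(1 + 0.638×0.660228) = 1.29823/1.42123 = 0.9135

u ≈ 0.9135c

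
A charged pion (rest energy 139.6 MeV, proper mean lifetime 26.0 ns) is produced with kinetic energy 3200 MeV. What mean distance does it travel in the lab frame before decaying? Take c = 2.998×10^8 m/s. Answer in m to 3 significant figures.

γ = 1 + K/(m₀c²) = 1 + 3200/139.6 = 23.923
β = √(1 − 1/γ²) = 0.99913
Dilated lifetime: γτ₀ = 23.923 × 26.0 ns = 621.99 ns
d = βc·γτ₀ = 0.99913 × (2.998×10^8 m/s) × 6.2199×10^-7 s = 186 m

d ≈ 186 m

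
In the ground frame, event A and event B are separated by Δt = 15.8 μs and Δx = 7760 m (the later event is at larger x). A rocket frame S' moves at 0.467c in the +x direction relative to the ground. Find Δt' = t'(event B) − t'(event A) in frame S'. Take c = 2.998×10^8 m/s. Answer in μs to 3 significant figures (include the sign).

Δt' ≈ 4.20 μs

γ = 1/√(1 − 0.467²) = 1.1309
Δt' = γ(Δt − vΔx/c²) = 1.1309 × (15.8 μs − 0.467×7760 m / (2.998×10^8 m/s))
= 1.1309 × (3.7122 μs) = 4.20 μs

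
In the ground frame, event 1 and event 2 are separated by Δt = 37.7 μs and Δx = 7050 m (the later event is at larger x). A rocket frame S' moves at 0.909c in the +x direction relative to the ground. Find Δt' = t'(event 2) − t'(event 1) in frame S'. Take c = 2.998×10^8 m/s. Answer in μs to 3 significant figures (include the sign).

γ = 1/√(1 − 0.909²) = 2.3993
Δt' = γ(Δt − vΔx/c²) = 2.3993 × (37.7 μs − 0.909×7050 m / (2.998×10^8 m/s))
= 2.3993 × (16.324 μs) = 39.2 μs

Δt' ≈ 39.2 μs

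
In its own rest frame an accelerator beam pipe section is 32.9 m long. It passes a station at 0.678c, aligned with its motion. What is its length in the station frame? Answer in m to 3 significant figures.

γ = 1/√(1 − 0.678²) = 1.3604
Length contraction: L = L₀/γ = 32.9/1.3604 = 24.2 m

L ≈ 24.2 m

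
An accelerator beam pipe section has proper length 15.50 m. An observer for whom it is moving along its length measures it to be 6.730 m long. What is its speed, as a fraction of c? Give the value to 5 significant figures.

β ≈ 0.90082

γ = L₀/L = 15.50/6.730 = 2.303120
β = √(1 − 1/γ²) = 0.90082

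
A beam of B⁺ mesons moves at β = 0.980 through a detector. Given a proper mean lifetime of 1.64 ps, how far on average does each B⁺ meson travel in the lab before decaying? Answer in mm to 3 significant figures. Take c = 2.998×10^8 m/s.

d ≈ 2.42 mm

γ = 1/√(1 − 0.980²) = 5.0252
Dilated lifetime: Δt = γτ₀ = 5.0252 × 1.64 ps = 8.2413 ps
d = vΔt = 0.980c × 8.2413 ps = 2.9380×10^8 m/s × 8.2413×10^-12 s = 2.42 mm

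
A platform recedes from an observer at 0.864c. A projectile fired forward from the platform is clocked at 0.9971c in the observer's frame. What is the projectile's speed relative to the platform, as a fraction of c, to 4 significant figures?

Inverse velocity addition: u' = (u − v)/(1 − uv/c²)
= (0.9971 − 0.864)/(1 − 0.9971×0.864) = 0.1331/0.138506 = 0.9610

u' ≈ 0.9610c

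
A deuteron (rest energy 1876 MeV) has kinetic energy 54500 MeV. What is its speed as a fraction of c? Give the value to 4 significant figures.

γ = 1 + K/(m₀c²) = 1 + 54500/1876 = 30.0512
β = √(1 − 1/γ²) = 0.9994

β ≈ 0.9994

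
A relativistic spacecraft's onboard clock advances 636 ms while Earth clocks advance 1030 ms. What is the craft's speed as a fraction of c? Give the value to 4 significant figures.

β ≈ 0.7866

γ = Δt/τ₀ = 1030/636 = 1.61950
β = √(1 − 1/γ²) = √(1 − 1/1.61950²) = 0.7866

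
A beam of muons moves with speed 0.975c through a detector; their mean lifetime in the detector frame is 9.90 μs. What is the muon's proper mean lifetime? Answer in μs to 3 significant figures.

γ = 1/√(1 − 0.975²) = 4.5004
Proper time: τ₀ = Δt/γ = 9.90/4.5004 = 2.20 μs

τ₀ ≈ 2.20 μs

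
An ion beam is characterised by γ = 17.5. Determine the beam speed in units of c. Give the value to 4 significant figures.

β ≈ 0.9984

β = √(1 − 1/γ²) = √(1 − 1/17.5²) = √(0.996735) = 0.9984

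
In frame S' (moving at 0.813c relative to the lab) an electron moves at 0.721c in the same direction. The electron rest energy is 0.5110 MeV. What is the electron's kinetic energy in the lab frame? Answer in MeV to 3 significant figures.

u_lab = (0.721 + 0.813)/(1 + 0.721×0.813) = 0.967108
γ = 1/√(1 − 0.967108²) = 3.9313
K = (γ − 1)m₀c² = (3.9313 − 1) × 0.5110 = 2.9313 × 0.5110 = 1.50 MeV

K ≈ 1.50 MeV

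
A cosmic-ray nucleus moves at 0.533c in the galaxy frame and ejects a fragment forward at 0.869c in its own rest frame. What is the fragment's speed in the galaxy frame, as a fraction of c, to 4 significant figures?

Compose boost 2: (0.869 + 0.533)/(1 + 0.869×0.533) = 1.402/1.46318 = 0.9582

u ≈ 0.9582c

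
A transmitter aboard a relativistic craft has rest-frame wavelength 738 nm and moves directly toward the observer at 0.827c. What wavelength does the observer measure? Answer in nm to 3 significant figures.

λ_obs ≈ 227 nm

Relativistic Doppler: λ_obs = λ_src √((1−β)/(1+β))
= 738 × √(0.17300/1.8270) = 738 × 0.30772 = 227 nm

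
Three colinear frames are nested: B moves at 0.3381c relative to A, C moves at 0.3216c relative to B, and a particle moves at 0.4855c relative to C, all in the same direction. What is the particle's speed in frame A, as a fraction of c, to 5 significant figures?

Compose boost 2: (0.3216 + 0.3381)/(1 + 0.3216×0.3381) = 0.65970/1.108733 = 0.5950035
Compose boost 3: (0.4855 + 0.5950035)/(1 + 0.4855×0.5950035) = 1.080504/1.288874 = 0.83833

u ≈ 0.83833c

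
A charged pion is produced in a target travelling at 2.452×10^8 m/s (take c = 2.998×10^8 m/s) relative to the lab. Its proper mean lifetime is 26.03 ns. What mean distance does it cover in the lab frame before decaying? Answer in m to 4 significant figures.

β = v/c = 2.452×10^8 / 2.998×10^8 = 0.817879
γ = 1/√(1 − 0.817879²) = 1.73795
Dilated lifetime: Δt = γτ₀ = 1.73795 × 26.03 ns = 45.2388 ns
d = vΔt = 0.817879c × 45.2388 ns = 2.45200×10^8 m/s × 4.52388×10^-8 s = 11.09 m

d ≈ 11.09 m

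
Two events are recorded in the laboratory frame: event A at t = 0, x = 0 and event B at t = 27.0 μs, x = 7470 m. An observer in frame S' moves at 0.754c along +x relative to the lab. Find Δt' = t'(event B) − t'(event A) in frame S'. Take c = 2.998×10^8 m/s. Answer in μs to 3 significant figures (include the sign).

Δt' ≈ 12.5 μs

γ = 1/√(1 − 0.754²) = 1.5224
Δt' = γ(Δt − vΔx/c²) = 1.5224 × (27.0 μs − 0.754×7470 m / (2.998×10^8 m/s))
= 1.5224 × (8.2129 μs) = 12.5 μs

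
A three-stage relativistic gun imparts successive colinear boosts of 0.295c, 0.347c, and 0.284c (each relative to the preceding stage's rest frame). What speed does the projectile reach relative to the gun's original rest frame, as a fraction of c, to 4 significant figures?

u ≈ 0.7434c

Compose boost 2: (0.347 + 0.295)/(1 + 0.347×0.295) = 0.6420/1.10237 = 0.582384
Compose boost 3: (0.284 + 0.582384)/(1 + 0.284×0.582384) = 0.866384/1.16540 = 0.7434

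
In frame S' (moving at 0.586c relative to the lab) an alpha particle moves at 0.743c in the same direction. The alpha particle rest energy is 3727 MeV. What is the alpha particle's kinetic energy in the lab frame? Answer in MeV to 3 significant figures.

K ≈ 6140 MeV

u_lab = (0.743 + 0.586)/(1 + 0.743×0.586) = 0.925876
γ = 1/√(1 − 0.925876²) = 2.6467
K = (γ − 1)m₀c² = (2.6467 − 1) × 3727 = 1.6467 × 3727 = 6140 MeV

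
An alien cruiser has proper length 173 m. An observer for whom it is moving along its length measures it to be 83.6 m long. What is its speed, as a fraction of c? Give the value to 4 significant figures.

β ≈ 0.8755

γ = L₀/L = 173/83.6 = 2.06938
β = √(1 − 1/γ²) = 0.8755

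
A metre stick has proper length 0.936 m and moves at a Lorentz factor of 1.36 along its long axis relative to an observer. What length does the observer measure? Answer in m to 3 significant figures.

L ≈ 0.688 m

γ = 1.36 (given)
Length contraction: L = L₀/γ = 0.936/1.36 = 0.688 m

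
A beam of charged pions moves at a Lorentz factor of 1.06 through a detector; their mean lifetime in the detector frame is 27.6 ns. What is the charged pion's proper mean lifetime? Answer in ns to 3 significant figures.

γ = 1.06 (given)
Proper time: τ₀ = Δt/γ = 27.6/1.06 = 26.0 ns

τ₀ ≈ 26.0 ns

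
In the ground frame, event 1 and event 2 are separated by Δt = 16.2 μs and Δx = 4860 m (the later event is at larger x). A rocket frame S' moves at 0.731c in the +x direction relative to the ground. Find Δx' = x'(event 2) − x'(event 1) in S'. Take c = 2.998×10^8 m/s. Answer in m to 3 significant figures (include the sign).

γ = 1/√(1 − 0.731²) = 1.4655
Δx' = γ(Δx − vΔt) = 1.4655 × (4860 m − 0.731×(2.998×10^8 m/s)×16.2×10^-6 s)
= 1.4655 × (1309.7 m) = 1920 m

Δx' ≈ 1920 m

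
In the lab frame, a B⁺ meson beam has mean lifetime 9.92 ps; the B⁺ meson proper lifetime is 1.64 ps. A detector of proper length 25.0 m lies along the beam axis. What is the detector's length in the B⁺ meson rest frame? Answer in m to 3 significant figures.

Time dilation ⇒ γ = Δt/τ₀ = 9.92/1.64 = 6.0488
Length contraction: L = L₀/γ = 25.0/6.0488 = 4.13 m

L ≈ 4.13 m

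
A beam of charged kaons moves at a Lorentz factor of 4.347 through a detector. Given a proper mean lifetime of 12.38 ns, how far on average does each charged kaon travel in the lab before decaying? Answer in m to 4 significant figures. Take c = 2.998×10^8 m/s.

d ≈ 15.70 m

β = √(1 − 1/γ²) = √(1 − 1/4.347²) = 0.973180
Dilated lifetime: Δt = γτ₀ = 4.347 × 12.38 ns = 53.8159 ns
d = vΔt = 0.973180c × 53.8159 ns = 2.91759×10^8 m/s × 5.38159×10^-8 s = 15.70 m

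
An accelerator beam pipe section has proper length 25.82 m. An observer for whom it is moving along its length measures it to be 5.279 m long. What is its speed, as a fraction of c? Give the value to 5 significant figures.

β ≈ 0.97888

γ = L₀/L = 25.82/5.279 = 4.891078
β = √(1 − 1/γ²) = 0.97888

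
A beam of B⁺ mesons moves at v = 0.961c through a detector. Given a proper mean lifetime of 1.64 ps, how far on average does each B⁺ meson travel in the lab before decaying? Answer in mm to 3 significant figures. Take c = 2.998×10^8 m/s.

γ = 1/√(1 − 0.961²) = 3.6160
Dilated lifetime: Δt = γτ₀ = 3.6160 × 1.64 ps = 5.9302 ps
d = vΔt = 0.961c × 5.9302 ps = 2.8811×10^8 m/s × 5.9302×10^-12 s = 1.71 mm

d ≈ 1.71 mm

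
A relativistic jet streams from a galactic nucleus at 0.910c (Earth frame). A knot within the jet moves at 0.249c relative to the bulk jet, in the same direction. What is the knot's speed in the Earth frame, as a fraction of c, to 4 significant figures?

u ≈ 0.9449c

Relativistic velocity addition: u = (u' + v)/(1 + u'v/c²)
= (0.249 + 0.910)/(1 + 0.249×0.910) = 1.159/1.22659 = 0.9449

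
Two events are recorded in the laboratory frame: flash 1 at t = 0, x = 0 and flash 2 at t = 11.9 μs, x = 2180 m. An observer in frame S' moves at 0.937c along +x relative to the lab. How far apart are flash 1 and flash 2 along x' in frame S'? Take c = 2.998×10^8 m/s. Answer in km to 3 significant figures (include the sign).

Δx' ≈ -3.33 km

γ = 1/√(1 − 0.937²) = 2.8626
Δx' = γ(Δx − vΔt) = 2.8626 × (2180 m − 0.937×(2.998×10^8 m/s)×11.9×10^-6 s)
= 2.8626 × (-1162.9 m) = -3.33 km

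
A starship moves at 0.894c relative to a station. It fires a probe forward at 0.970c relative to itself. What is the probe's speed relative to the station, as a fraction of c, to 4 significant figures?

u ≈ 0.9983c

Relativistic velocity addition: u = (u' + v)/(1 + u'v/c²)
= (0.970 + 0.894)/(1 + 0.970×0.894) = 1.864/1.86718 = 0.9983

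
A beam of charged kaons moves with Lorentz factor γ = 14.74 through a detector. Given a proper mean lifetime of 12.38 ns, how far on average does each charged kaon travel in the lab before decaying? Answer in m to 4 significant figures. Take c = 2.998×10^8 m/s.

d ≈ 54.58 m

β = √(1 − 1/γ²) = √(1 − 1/14.74²) = 0.997696
Dilated lifetime: Δt = γτ₀ = 14.74 × 12.38 ns = 182.481 ns
d = vΔt = 0.997696c × 182.481 ns = 2.99109×10^8 m/s × 1.82481×10^-7 s = 54.58 m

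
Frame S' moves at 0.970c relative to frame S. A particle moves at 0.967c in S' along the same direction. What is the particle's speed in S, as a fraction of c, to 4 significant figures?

Relativistic velocity addition: u = (u' + v)/(1 + u'v/c²)
= (0.967 + 0.970)/(1 + 0.967×0.970) = 1.937/1.93799 = 0.9995

u ≈ 0.9995c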